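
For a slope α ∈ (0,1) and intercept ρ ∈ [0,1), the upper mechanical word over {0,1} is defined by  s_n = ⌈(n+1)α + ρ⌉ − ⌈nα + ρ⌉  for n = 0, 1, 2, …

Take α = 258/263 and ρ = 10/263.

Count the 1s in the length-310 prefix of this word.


#1s = Σ_{n=0}^{309} s_n = Σ_{n=0}^{309} (⌈(n+1)α+ρ⌉ − ⌈nα+ρ⌉)
the sum telescopes: every ⌈nα+ρ⌉ with 0 < n < 310 appears once with + and once with −, leaving ⌈310α+ρ⌉ − ⌈0·α+ρ⌉
310α + ρ = (310·258 + 10) / 263 = 79990/263
ρ = 10/263
⌈79990/263⌉ = 305,  ⌈10/263⌉ = 1
#1s = 305 − 1 = 304

304


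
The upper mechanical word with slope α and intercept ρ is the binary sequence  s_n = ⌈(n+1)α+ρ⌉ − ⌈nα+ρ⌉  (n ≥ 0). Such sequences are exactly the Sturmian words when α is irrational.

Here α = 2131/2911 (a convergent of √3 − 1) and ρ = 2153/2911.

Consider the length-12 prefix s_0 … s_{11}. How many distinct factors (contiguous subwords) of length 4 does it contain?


t_n = ⌈(n·2131+2153)/2911⌉ for n = 0 … 12:
  n=0…9: ⌈2153/2911⌉=1 ⌈4284/2911⌉=2 ⌈6415/2911⌉=3 ⌈8546/2911⌉=3 ⌈10677/2911⌉=4 ⌈12808/2911⌉=5 ⌈14939/2911⌉=6 ⌈17070/2911⌉=6 ⌈19201/2911⌉=7 ⌈21332/2911⌉=8
  n=10…12: ⌈23463/2911⌉=9 ⌈25594/2911⌉=9 ⌈27725/2911⌉=10
s_n = t_(n+1) − t_n for n = 0 … 11 gives
prefix = 110111011101
slide a length-4 window over [0..3] … [8..11] (9 windows); first occurrence of each distinct factor:
  [  0..  3] 1101
  [  1..  4] 1011
  [  2..  5] 0111
  [  3..  6] 1110
  (the other 5 windows repeat one of these)
distinct factors: {0111, 1011, 1101, 1110}
count = 4  (Sturmian bound for length 4 is 5)

4


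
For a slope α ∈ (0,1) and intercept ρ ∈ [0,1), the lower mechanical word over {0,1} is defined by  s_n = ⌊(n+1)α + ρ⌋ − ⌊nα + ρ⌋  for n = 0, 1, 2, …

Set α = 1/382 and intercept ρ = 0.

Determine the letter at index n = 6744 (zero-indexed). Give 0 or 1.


(n+1)α + ρ = (6745·1) / 382 = 6745/382
nα + ρ     = (6744·1) / 382 = 6744/382
⌊6745/382⌋ = 17,  ⌊6744/382⌋ = 17
s_{6744} = 17 − 17 = 0

0


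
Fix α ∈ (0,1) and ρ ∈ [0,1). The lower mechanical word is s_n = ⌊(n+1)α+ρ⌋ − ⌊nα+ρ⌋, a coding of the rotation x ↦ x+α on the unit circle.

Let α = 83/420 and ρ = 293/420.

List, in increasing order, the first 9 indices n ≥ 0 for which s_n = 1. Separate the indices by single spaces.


n=0: ⌊376/420⌋−⌊293/420⌋ = 0−0 = 0
n=1: ⌊459/420⌋−⌊376/420⌋ = 1−0 = 1  ← one
n=2: ⌊542/420⌋−⌊459/420⌋ = 1−1 = 0
n=3: ⌊625/420⌋−⌊542/420⌋ = 1−1 = 0
n=4: ⌊708/420⌋−⌊625/420⌋ = 1−1 = 0
n=5: ⌊791/420⌋−⌊708/420⌋ = 1−1 = 0
n=6: ⌊874/420⌋−⌊791/420⌋ = 2−1 = 1  ← one
n=7: ⌊957/420⌋−⌊874/420⌋ = 2−2 = 0
n=8: ⌊1040/420⌋−⌊957/420⌋ = 2−2 = 0
n=9: ⌊1123/420⌋−⌊1040/420⌋ = 2−2 = 0
n=10: ⌊1206/420⌋−⌊1123/420⌋ = 2−2 = 0
n=11: ⌊1289/420⌋−⌊1206/420⌋ = 3−2 = 1  ← one
n=12: ⌊1372/420⌋−⌊1289/420⌋ = 3−3 = 0
n=13: ⌊1455/420⌋−⌊1372/420⌋ = 3−3 = 0
n=14: ⌊1538/420⌋−⌊1455/420⌋ = 3−3 = 0
n=15: ⌊1621/420⌋−⌊1538/420⌋ = 3−3 = 0
n=16: ⌊1704/420⌋−⌊1621/420⌋ = 4−3 = 1  ← one
n=17: ⌊1787/420⌋−⌊1704/420⌋ = 4−4 = 0
n=18: ⌊1870/420⌋−⌊1787/420⌋ = 4−4 = 0
n=19: ⌊1953/420⌋−⌊1870/420⌋ = 4−4 = 0
n=20: ⌊2036/420⌋−⌊1953/420⌋ = 4−4 = 0
n=21: ⌊2119/420⌋−⌊2036/420⌋ = 5−4 = 1  ← one
n=22: ⌊2202/420⌋−⌊2119/420⌋ = 5−5 = 0
n=23: ⌊2285/420⌋−⌊2202/420⌋ = 5−5 = 0
n=24: ⌊2368/420⌋−⌊2285/420⌋ = 5−5 = 0
n=25: ⌊2451/420⌋−⌊2368/420⌋ = 5−5 = 0
n=26: ⌊2534/420⌋−⌊2451/420⌋ = 6−5 = 1  ← one
n=27: ⌊2617/420⌋−⌊2534/420⌋ = 6−6 = 0
n=28: ⌊2700/420⌋−⌊2617/420⌋ = 6−6 = 0
n=29: ⌊2783/420⌋−⌊2700/420⌋ = 6−6 = 0
n=30: ⌊2866/420⌋−⌊2783/420⌋ = 6−6 = 0
n=31: ⌊2949/420⌋−⌊2866/420⌋ = 7−6 = 1  ← one
n=32: ⌊3032/420⌋−⌊2949/420⌋ = 7−7 = 0
n=33: ⌊3115/420⌋−⌊3032/420⌋ = 7−7 = 0
n=34: ⌊3198/420⌋−⌊3115/420⌋ = 7−7 = 0
n=35: ⌊3281/420⌋−⌊3198/420⌋ = 7−7 = 0
n=36: ⌊3364/420⌋−⌊3281/420⌋ = 8−7 = 1  ← one
n=37: ⌊3447/420⌋−⌊3364/420⌋ = 8−8 = 0
n=38: ⌊3530/420⌋−⌊3447/420⌋ = 8−8 = 0
n=39: ⌊3613/420⌋−⌊3530/420⌋ = 8−8 = 0
n=40: ⌊3696/420⌋−⌊3613/420⌋ = 8−8 = 0
n=41: ⌊3779/420⌋−⌊3696/420⌋ = 8−8 = 0
n=42: ⌊3862/420⌋−⌊3779/420⌋ = 9−8 = 1  ← one
positions of the first 9 ones: 1 6 11 16 21 26 31 36 42

1 6 11 16 21 26 31 36 42


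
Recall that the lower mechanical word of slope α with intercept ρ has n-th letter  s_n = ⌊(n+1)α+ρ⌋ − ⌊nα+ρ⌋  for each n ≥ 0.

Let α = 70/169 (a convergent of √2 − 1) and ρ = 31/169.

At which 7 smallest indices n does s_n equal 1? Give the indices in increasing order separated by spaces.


1 4 6 9 11 14 16

n=0: ⌊101/169⌋−⌊31/169⌋ = 0−0 = 0
n=1: ⌊171/169⌋−⌊101/169⌋ = 1−0 = 1  ← one
n=2: ⌊241/169⌋−⌊171/169⌋ = 1−1 = 0
n=3: ⌊311/169⌋−⌊241/169⌋ = 1−1 = 0
n=4: ⌊381/169⌋−⌊311/169⌋ = 2−1 = 1  ← one
n=5: ⌊451/169⌋−⌊381/169⌋ = 2−2 = 0
n=6: ⌊521/169⌋−⌊451/169⌋ = 3−2 = 1  ← one
n=7: ⌊591/169⌋−⌊521/169⌋ = 3−3 = 0
n=8: ⌊661/169⌋−⌊591/169⌋ = 3−3 = 0
n=9: ⌊731/169⌋−⌊661/169⌋ = 4−3 = 1  ← one
n=10: ⌊801/169⌋−⌊731/169⌋ = 4−4 = 0
n=11: ⌊871/169⌋−⌊801/169⌋ = 5−4 = 1  ← one
n=12: ⌊941/169⌋−⌊871/169⌋ = 5−5 = 0
n=13: ⌊1011/169⌋−⌊941/169⌋ = 5−5 = 0
n=14: ⌊1081/169⌋−⌊1011/169⌋ = 6−5 = 1  ← one
n=15: ⌊1151/169⌋−⌊1081/169⌋ = 6−6 = 0
n=16: ⌊1221/169⌋−⌊1151/169⌋ = 7−6 = 1  ← one
positions of the first 7 ones: 1 4 6 9 11 14 16


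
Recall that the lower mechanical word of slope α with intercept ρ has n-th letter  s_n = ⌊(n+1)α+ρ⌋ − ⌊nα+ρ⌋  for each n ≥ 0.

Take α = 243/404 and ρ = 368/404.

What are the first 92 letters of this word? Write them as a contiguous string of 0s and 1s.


11010110101101011010110101101011010110101101011010110101101101011010110101101011010110101101

n=0: ⌊(1·243+368)/404⌋ − ⌊(0·243+368)/404⌋ = ⌊611/404⌋ − ⌊368/404⌋ = 1 − 0 = 1
n=1: ⌊(2·243+368)/404⌋ − ⌊(1·243+368)/404⌋ = ⌊854/404⌋ − ⌊611/404⌋ = 2 − 1 = 1
n=2: ⌊(3·243+368)/404⌋ − ⌊(2·243+368)/404⌋ = ⌊1097/404⌋ − ⌊854/404⌋ = 2 − 2 = 0
n=3: ⌊(4·243+368)/404⌋ − ⌊(3·243+368)/404⌋ = ⌊1340/404⌋ − ⌊1097/404⌋ = 3 − 2 = 1
n=4: ⌊(5·243+368)/404⌋ − ⌊(4·243+368)/404⌋ = ⌊1583/404⌋ − ⌊1340/404⌋ = 3 − 3 = 0
n=5: ⌊(6·243+368)/404⌋ − ⌊(5·243+368)/404⌋ = ⌊1826/404⌋ − ⌊1583/404⌋ = 4 − 3 = 1
n=6: ⌊(7·243+368)/404⌋ − ⌊(6·243+368)/404⌋ = ⌊2069/404⌋ − ⌊1826/404⌋ = 5 − 4 = 1
n=7: ⌊(8·243+368)/404⌋ − ⌊(7·243+368)/404⌋ = ⌊2312/404⌋ − ⌊2069/404⌋ = 5 − 5 = 0
n=8: ⌊(9·243+368)/404⌋ − ⌊(8·243+368)/404⌋ = ⌊2555/404⌋ − ⌊2312/404⌋ = 6 − 5 = 1
n=9: ⌊(10·243+368)/404⌋ − ⌊(9·243+368)/404⌋ = ⌊2798/404⌋ − ⌊2555/404⌋ = 6 − 6 = 0
n=10: ⌊(11·243+368)/404⌋ − ⌊(10·243+368)/404⌋ = ⌊3041/404⌋ − ⌊2798/404⌋ = 7 − 6 = 1
n=11: ⌊(12·243+368)/404⌋ − ⌊(11·243+368)/404⌋ = ⌊3284/404⌋ − ⌊3041/404⌋ = 8 − 7 = 1
n=12: ⌊(13·243+368)/404⌋ − ⌊(12·243+368)/404⌋ = ⌊3527/404⌋ − ⌊3284/404⌋ = 8 − 8 = 0
n=13: ⌊(14·243+368)/404⌋ − ⌊(13·243+368)/404⌋ = ⌊3770/404⌋ − ⌊3527/404⌋ = 9 − 8 = 1
n=14: ⌊(15·243+368)/404⌋ − ⌊(14·243+368)/404⌋ = ⌊4013/404⌋ − ⌊3770/404⌋ = 9 − 9 = 0
n=15: ⌊(16·243+368)/404⌋ − ⌊(15·243+368)/404⌋ = ⌊4256/404⌋ − ⌊4013/404⌋ = 10 − 9 = 1
n=16: ⌊(17·243+368)/404⌋ − ⌊(16·243+368)/404⌋ = ⌊4499/404⌋ − ⌊4256/404⌋ = 11 − 10 = 1
n=17: ⌊(18·243+368)/404⌋ − ⌊(17·243+368)/404⌋ = ⌊4742/404⌋ − ⌊4499/404⌋ = 11 − 11 = 0
n=18: ⌊(19·243+368)/404⌋ − ⌊(18·243+368)/404⌋ = ⌊4985/404⌋ − ⌊4742/404⌋ = 12 − 11 = 1
n=19: ⌊(20·243+368)/404⌋ − ⌊(19·243+368)/404⌋ = ⌊5228/404⌋ − ⌊4985/404⌋ = 12 − 12 = 0
n=20: ⌊(21·243+368)/404⌋ − ⌊(20·243+368)/404⌋ = ⌊5471/404⌋ − ⌊5228/404⌋ = 13 − 12 = 1
n=21: ⌊(22·243+368)/404⌋ − ⌊(21·243+368)/404⌋ = ⌊5714/404⌋ − ⌊5471/404⌋ = 14 − 13 = 1
n=22: ⌊(23·243+368)/404⌋ − ⌊(22·243+368)/404⌋ = ⌊5957/404⌋ − ⌊5714/404⌋ = 14 − 14 = 0
n=23: ⌊(24·243+368)/404⌋ − ⌊(23·243+368)/404⌋ = ⌊6200/404⌋ − ⌊5957/404⌋ = 15 − 14 = 1
n=24: ⌊(25·243+368)/404⌋ − ⌊(24·243+368)/404⌋ = ⌊6443/404⌋ − ⌊6200/404⌋ = 15 − 15 = 0
n=25: ⌊(26·243+368)/404⌋ − ⌊(25·243+368)/404⌋ = ⌊6686/404⌋ − ⌊6443/404⌋ = 16 − 15 = 1
n=26: ⌊(27·243+368)/404⌋ − ⌊(26·243+368)/404⌋ = ⌊6929/404⌋ − ⌊6686/404⌋ = 17 − 16 = 1
n=27: ⌊(28·243+368)/404⌋ − ⌊(27·243+368)/404⌋ = ⌊7172/404⌋ − ⌊6929/404⌋ = 17 − 17 = 0
n=28: ⌊(29·243+368)/404⌋ − ⌊(28·243+368)/404⌋ = ⌊7415/404⌋ − ⌊7172/404⌋ = 18 − 17 = 1
n=29: ⌊(30·243+368)/404⌋ − ⌊(29·243+368)/404⌋ = ⌊7658/404⌋ − ⌊7415/404⌋ = 18 − 18 = 0
n=30: ⌊(31·243+368)/404⌋ − ⌊(30·243+368)/404⌋ = ⌊7901/404⌋ − ⌊7658/404⌋ = 19 − 18 = 1
n=31: ⌊(32·243+368)/404⌋ − ⌊(31·243+368)/404⌋ = ⌊8144/404⌋ − ⌊7901/404⌋ = 20 − 19 = 1
n=32: ⌊(33·243+368)/404⌋ − ⌊(32·243+368)/404⌋ = ⌊8387/404⌋ − ⌊8144/404⌋ = 20 − 20 = 0
n=33: ⌊(34·243+368)/404⌋ − ⌊(33·243+368)/404⌋ = ⌊8630/404⌋ − ⌊8387/404⌋ = 21 − 20 = 1
n=34: ⌊(35·243+368)/404⌋ − ⌊(34·243+368)/404⌋ = ⌊8873/404⌋ − ⌊8630/404⌋ = 21 − 21 = 0
n=35: ⌊(36·243+368)/404⌋ − ⌊(35·243+368)/404⌋ = ⌊9116/404⌋ − ⌊8873/404⌋ = 22 − 21 = 1
n=36: ⌊(37·243+368)/404⌋ − ⌊(36·243+368)/404⌋ = ⌊9359/404⌋ − ⌊9116/404⌋ = 23 − 22 = 1
n=37: ⌊(38·243+368)/404⌋ − ⌊(37·243+368)/404⌋ = ⌊9602/404⌋ − ⌊9359/404⌋ = 23 − 23 = 0
n=38: ⌊(39·243+368)/404⌋ − ⌊(38·243+368)/404⌋ = ⌊9845/404⌋ − ⌊9602/404⌋ = 24 − 23 = 1
n=39: ⌊(40·243+368)/404⌋ − ⌊(39·243+368)/404⌋ = ⌊10088/404⌋ − ⌊9845/404⌋ = 24 − 24 = 0
n=40: ⌊(41·243+368)/404⌋ − ⌊(40·243+368)/404⌋ = ⌊10331/404⌋ − ⌊10088/404⌋ = 25 − 24 = 1
n=41: ⌊(42·243+368)/404⌋ − ⌊(41·243+368)/404⌋ = ⌊10574/404⌋ − ⌊10331/404⌋ = 26 − 25 = 1
n=42: ⌊(43·243+368)/404⌋ − ⌊(42·243+368)/404⌋ = ⌊10817/404⌋ − ⌊10574/404⌋ = 26 − 26 = 0
n=43: ⌊(44·243+368)/404⌋ − ⌊(43·243+368)/404⌋ = ⌊11060/404⌋ − ⌊10817/404⌋ = 27 − 26 = 1
n=44: ⌊(45·243+368)/404⌋ − ⌊(44·243+368)/404⌋ = ⌊11303/404⌋ − ⌊11060/404⌋ = 27 − 27 = 0
n=45: ⌊(46·243+368)/404⌋ − ⌊(45·243+368)/404⌋ = ⌊11546/404⌋ − ⌊11303/404⌋ = 28 − 27 = 1
n=46: ⌊(47·243+368)/404⌋ − ⌊(46·243+368)/404⌋ = ⌊11789/404⌋ − ⌊11546/404⌋ = 29 − 28 = 1
n=47: ⌊(48·243+368)/404⌋ − ⌊(47·243+368)/404⌋ = ⌊12032/404⌋ − ⌊11789/404⌋ = 29 − 29 = 0
n=48: ⌊(49·243+368)/404⌋ − ⌊(48·243+368)/404⌋ = ⌊12275/404⌋ − ⌊12032/404⌋ = 30 − 29 = 1
n=49: ⌊(50·243+368)/404⌋ − ⌊(49·243+368)/404⌋ = ⌊12518/404⌋ − ⌊12275/404⌋ = 30 − 30 = 0
n=50: ⌊(51·243+368)/404⌋ − ⌊(50·243+368)/404⌋ = ⌊12761/404⌋ − ⌊12518/404⌋ = 31 − 30 = 1
n=51: ⌊(52·243+368)/404⌋ − ⌊(51·243+368)/404⌋ = ⌊13004/404⌋ − ⌊12761/404⌋ = 32 − 31 = 1
n=52: ⌊(53·243+368)/404⌋ − ⌊(52·243+368)/404⌋ = ⌊13247/404⌋ − ⌊13004/404⌋ = 32 − 32 = 0
n=53: ⌊(54·243+368)/404⌋ − ⌊(53·243+368)/404⌋ = ⌊13490/404⌋ − ⌊13247/404⌋ = 33 − 32 = 1
n=54: ⌊(55·243+368)/404⌋ − ⌊(54·243+368)/404⌋ = ⌊13733/404⌋ − ⌊13490/404⌋ = 33 − 33 = 0
n=55: ⌊(56·243+368)/404⌋ − ⌊(55·243+368)/404⌋ = ⌊13976/404⌋ − ⌊13733/404⌋ = 34 − 33 = 1
n=56: ⌊(57·243+368)/404⌋ − ⌊(56·243+368)/404⌋ = ⌊14219/404⌋ − ⌊13976/404⌋ = 35 − 34 = 1
n=57: ⌊(58·243+368)/404⌋ − ⌊(57·243+368)/404⌋ = ⌊14462/404⌋ − ⌊14219/404⌋ = 35 − 35 = 0
n=58: ⌊(59·243+368)/404⌋ − ⌊(58·243+368)/404⌋ = ⌊14705/404⌋ − ⌊14462/404⌋ = 36 − 35 = 1
n=59: ⌊(60·243+368)/404⌋ − ⌊(59·243+368)/404⌋ = ⌊14948/404⌋ − ⌊14705/404⌋ = 37 − 36 = 1
n=60: ⌊(61·243+368)/404⌋ − ⌊(60·243+368)/404⌋ = ⌊15191/404⌋ − ⌊14948/404⌋ = 37 − 37 = 0
n=61: ⌊(62·243+368)/404⌋ − ⌊(61·243+368)/404⌋ = ⌊15434/404⌋ − ⌊15191/404⌋ = 38 − 37 = 1
n=62: ⌊(63·243+368)/404⌋ − ⌊(62·243+368)/404⌋ = ⌊15677/404⌋ − ⌊15434/404⌋ = 38 − 38 = 0
n=63: ⌊(64·243+368)/404⌋ − ⌊(63·243+368)/404⌋ = ⌊15920/404⌋ − ⌊15677/404⌋ = 39 − 38 = 1
n=64: ⌊(65·243+368)/404⌋ − ⌊(64·243+368)/404⌋ = ⌊16163/404⌋ − ⌊15920/404⌋ = 40 − 39 = 1
n=65: ⌊(66·243+368)/404⌋ − ⌊(65·243+368)/404⌋ = ⌊16406/404⌋ − ⌊16163/404⌋ = 40 − 40 = 0
n=66: ⌊(67·243+368)/404⌋ − ⌊(66·243+368)/404⌋ = ⌊16649/404⌋ − ⌊16406/404⌋ = 41 − 40 = 1
n=67: ⌊(68·243+368)/404⌋ − ⌊(67·243+368)/404⌋ = ⌊16892/404⌋ − ⌊16649/404⌋ = 41 − 41 = 0
n=68: ⌊(69·243+368)/404⌋ − ⌊(68·243+368)/404⌋ = ⌊17135/404⌋ − ⌊16892/404⌋ = 42 − 41 = 1
n=69: ⌊(70·243+368)/404⌋ − ⌊(69·243+368)/404⌋ = ⌊17378/404⌋ − ⌊17135/404⌋ = 43 − 42 = 1
n=70: ⌊(71·243+368)/404⌋ − ⌊(70·243+368)/404⌋ = ⌊17621/404⌋ − ⌊17378/404⌋ = 43 − 43 = 0
n=71: ⌊(72·243+368)/404⌋ − ⌊(71·243+368)/404⌋ = ⌊17864/404⌋ − ⌊17621/404⌋ = 44 − 43 = 1
n=72: ⌊(73·243+368)/404⌋ − ⌊(72·243+368)/404⌋ = ⌊18107/404⌋ − ⌊17864/404⌋ = 44 − 44 = 0
n=73: ⌊(74·243+368)/404⌋ − ⌊(73·243+368)/404⌋ = ⌊18350/404⌋ − ⌊18107/404⌋ = 45 − 44 = 1
n=74: ⌊(75·243+368)/404⌋ − ⌊(74·243+368)/404⌋ = ⌊18593/404⌋ − ⌊18350/404⌋ = 46 − 45 = 1
n=75: ⌊(76·243+368)/404⌋ − ⌊(75·243+368)/404⌋ = ⌊18836/404⌋ − ⌊18593/404⌋ = 46 − 46 = 0
n=76: ⌊(77·243+368)/404⌋ − ⌊(76·243+368)/404⌋ = ⌊19079/404⌋ − ⌊18836/404⌋ = 47 − 46 = 1
n=77: ⌊(78·243+368)/404⌋ − ⌊(77·243+368)/404⌋ = ⌊19322/404⌋ − ⌊19079/404⌋ = 47 − 47 = 0
n=78: ⌊(79·243+368)/404⌋ − ⌊(78·243+368)/404⌋ = ⌊19565/404⌋ − ⌊19322/404⌋ = 48 − 47 = 1
n=79: ⌊(80·243+368)/404⌋ − ⌊(79·243+368)/404⌋ = ⌊19808/404⌋ − ⌊19565/404⌋ = 49 − 48 = 1
n=80: ⌊(81·243+368)/404⌋ − ⌊(80·243+368)/404⌋ = ⌊20051/404⌋ − ⌊19808/404⌋ = 49 − 49 = 0
n=81: ⌊(82·243+368)/404⌋ − ⌊(81·243+368)/404⌋ = ⌊20294/404⌋ − ⌊20051/404⌋ = 50 − 49 = 1
n=82: ⌊(83·243+368)/404⌋ − ⌊(82·243+368)/404⌋ = ⌊20537/404⌋ − ⌊20294/404⌋ = 50 − 50 = 0
n=83: ⌊(84·243+368)/404⌋ − ⌊(83·243+368)/404⌋ = ⌊20780/404⌋ − ⌊20537/404⌋ = 51 − 50 = 1
n=84: ⌊(85·243+368)/404⌋ − ⌊(84·243+368)/404⌋ = ⌊21023/404⌋ − ⌊20780/404⌋ = 52 − 51 = 1
n=85: ⌊(86·243+368)/404⌋ − ⌊(85·243+368)/404⌋ = ⌊21266/404⌋ − ⌊21023/404⌋ = 52 − 52 = 0
n=86: ⌊(87·243+368)/404⌋ − ⌊(86·243+368)/404⌋ = ⌊21509/404⌋ − ⌊21266/404⌋ = 53 − 52 = 1
n=87: ⌊(88·243+368)/404⌋ − ⌊(87·243+368)/404⌋ = ⌊21752/404⌋ − ⌊21509/404⌋ = 53 − 53 = 0
n=88: ⌊(89·243+368)/404⌋ − ⌊(88·243+368)/404⌋ = ⌊21995/404⌋ − ⌊21752/404⌋ = 54 − 53 = 1
n=89: ⌊(90·243+368)/404⌋ − ⌊(89·243+368)/404⌋ = ⌊22238/404⌋ − ⌊21995/404⌋ = 55 − 54 = 1
n=90: ⌊(91·243+368)/404⌋ − ⌊(90·243+368)/404⌋ = ⌊22481/404⌋ − ⌊22238/404⌋ = 55 − 55 = 0
n=91: ⌊(92·243+368)/404⌋ − ⌊(91·243+368)/404⌋ = ⌊22724/404⌋ − ⌊22481/404⌋ = 56 − 55 = 1


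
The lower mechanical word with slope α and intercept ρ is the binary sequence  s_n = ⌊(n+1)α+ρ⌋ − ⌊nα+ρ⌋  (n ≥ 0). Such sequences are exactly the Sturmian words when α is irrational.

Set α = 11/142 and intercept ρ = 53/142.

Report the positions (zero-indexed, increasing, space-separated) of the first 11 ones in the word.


8 20 33 46 59 72 85 98 111 124 137

n=0: ⌊64/142⌋−⌊53/142⌋ = 0−0 = 0
n=1: ⌊75/142⌋−⌊64/142⌋ = 0−0 = 0
  …
n=8: ⌊152/142⌋−⌊141/142⌋ = 1−0 = 1  ← one
n=9: ⌊163/142⌋−⌊152/142⌋ = 1−1 = 0
n=10: ⌊174/142⌋−⌊163/142⌋ = 1−1 = 0
  …
n=20: ⌊284/142⌋−⌊273/142⌋ = 2−1 = 1  ← one
n=21: ⌊295/142⌋−⌊284/142⌋ = 2−2 = 0
n=22: ⌊306/142⌋−⌊295/142⌋ = 2−2 = 0
  …
n=33: ⌊427/142⌋−⌊416/142⌋ = 3−2 = 1  ← one
n=34: ⌊438/142⌋−⌊427/142⌋ = 3−3 = 0
n=35: ⌊449/142⌋−⌊438/142⌋ = 3−3 = 0
  …
n=46: ⌊570/142⌋−⌊559/142⌋ = 4−3 = 1  ← one
n=47: ⌊581/142⌋−⌊570/142⌋ = 4−4 = 0
n=48: ⌊592/142⌋−⌊581/142⌋ = 4−4 = 0
  …
n=59: ⌊713/142⌋−⌊702/142⌋ = 5−4 = 1  ← one
n=60: ⌊724/142⌋−⌊713/142⌋ = 5−5 = 0
n=61: ⌊735/142⌋−⌊724/142⌋ = 5−5 = 0
  …
n=72: ⌊856/142⌋−⌊845/142⌋ = 6−5 = 1  ← one
n=73: ⌊867/142⌋−⌊856/142⌋ = 6−6 = 0
n=74: ⌊878/142⌋−⌊867/142⌋ = 6−6 = 0
  …
n=85: ⌊999/142⌋−⌊988/142⌋ = 7−6 = 1  ← one
n=86: ⌊1010/142⌋−⌊999/142⌋ = 7−7 = 0
n=87: ⌊1021/142⌋−⌊1010/142⌋ = 7−7 = 0
  …
n=98: ⌊1142/142⌋−⌊1131/142⌋ = 8−7 = 1  ← one
n=99: ⌊1153/142⌋−⌊1142/142⌋ = 8−8 = 0
n=100: ⌊1164/142⌋−⌊1153/142⌋ = 8−8 = 0
  …
n=111: ⌊1285/142⌋−⌊1274/142⌋ = 9−8 = 1  ← one
n=112: ⌊1296/142⌋−⌊1285/142⌋ = 9−9 = 0
n=113: ⌊1307/142⌋−⌊1296/142⌋ = 9−9 = 0
  …
n=124: ⌊1428/142⌋−⌊1417/142⌋ = 10−9 = 1  ← one
n=125: ⌊1439/142⌋−⌊1428/142⌋ = 10−10 = 0
n=126: ⌊1450/142⌋−⌊1439/142⌋ = 10−10 = 0
  …
n=137: ⌊1571/142⌋−⌊1560/142⌋ = 11−10 = 1  ← one
positions of the first 11 ones: 8 20 33 46 59 72 85 98 111 124 137


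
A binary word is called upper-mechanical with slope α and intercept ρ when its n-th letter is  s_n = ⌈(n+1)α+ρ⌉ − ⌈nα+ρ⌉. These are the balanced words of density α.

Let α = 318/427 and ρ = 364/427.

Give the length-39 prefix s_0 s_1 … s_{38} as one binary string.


n=0: ⌈(1·318+364)/427⌉ − ⌈(0·318+364)/427⌉ = ⌈682/427⌉ − ⌈364/427⌉ = 2 − 1 = 1
n=1: ⌈(2·318+364)/427⌉ − ⌈(1·318+364)/427⌉ = ⌈1000/427⌉ − ⌈682/427⌉ = 3 − 2 = 1
n=2: ⌈(3·318+364)/427⌉ − ⌈(2·318+364)/427⌉ = ⌈1318/427⌉ − ⌈1000/427⌉ = 4 − 3 = 1
n=3: ⌈(4·318+364)/427⌉ − ⌈(3·318+364)/427⌉ = ⌈1636/427⌉ − ⌈1318/427⌉ = 4 − 4 = 0
n=4: ⌈(5·318+364)/427⌉ − ⌈(4·318+364)/427⌉ = ⌈1954/427⌉ − ⌈1636/427⌉ = 5 − 4 = 1
n=5: ⌈(6·318+364)/427⌉ − ⌈(5·318+364)/427⌉ = ⌈2272/427⌉ − ⌈1954/427⌉ = 6 − 5 = 1
n=6: ⌈(7·318+364)/427⌉ − ⌈(6·318+364)/427⌉ = ⌈2590/427⌉ − ⌈2272/427⌉ = 7 − 6 = 1
n=7: ⌈(8·318+364)/427⌉ − ⌈(7·318+364)/427⌉ = ⌈2908/427⌉ − ⌈2590/427⌉ = 7 − 7 = 0
n=8: ⌈(9·318+364)/427⌉ − ⌈(8·318+364)/427⌉ = ⌈3226/427⌉ − ⌈2908/427⌉ = 8 − 7 = 1
n=9: ⌈(10·318+364)/427⌉ − ⌈(9·318+364)/427⌉ = ⌈3544/427⌉ − ⌈3226/427⌉ = 9 − 8 = 1
n=10: ⌈(11·318+364)/427⌉ − ⌈(10·318+364)/427⌉ = ⌈3862/427⌉ − ⌈3544/427⌉ = 10 − 9 = 1
n=11: ⌈(12·318+364)/427⌉ − ⌈(11·318+364)/427⌉ = ⌈4180/427⌉ − ⌈3862/427⌉ = 10 − 10 = 0
n=12: ⌈(13·318+364)/427⌉ − ⌈(12·318+364)/427⌉ = ⌈4498/427⌉ − ⌈4180/427⌉ = 11 − 10 = 1
n=13: ⌈(14·318+364)/427⌉ − ⌈(13·318+364)/427⌉ = ⌈4816/427⌉ − ⌈4498/427⌉ = 12 − 11 = 1
n=14: ⌈(15·318+364)/427⌉ − ⌈(14·318+364)/427⌉ = ⌈5134/427⌉ − ⌈4816/427⌉ = 13 − 12 = 1
n=15: ⌈(16·318+364)/427⌉ − ⌈(15·318+364)/427⌉ = ⌈5452/427⌉ − ⌈5134/427⌉ = 13 − 13 = 0
n=16: ⌈(17·318+364)/427⌉ − ⌈(16·318+364)/427⌉ = ⌈5770/427⌉ − ⌈5452/427⌉ = 14 − 13 = 1
n=17: ⌈(18·318+364)/427⌉ − ⌈(17·318+364)/427⌉ = ⌈6088/427⌉ − ⌈5770/427⌉ = 15 − 14 = 1
n=18: ⌈(19·318+364)/427⌉ − ⌈(18·318+364)/427⌉ = ⌈6406/427⌉ − ⌈6088/427⌉ = 16 − 15 = 1
n=19: ⌈(20·318+364)/427⌉ − ⌈(19·318+364)/427⌉ = ⌈6724/427⌉ − ⌈6406/427⌉ = 16 − 16 = 0
n=20: ⌈(21·318+364)/427⌉ − ⌈(20·318+364)/427⌉ = ⌈7042/427⌉ − ⌈6724/427⌉ = 17 − 16 = 1
n=21: ⌈(22·318+364)/427⌉ − ⌈(21·318+364)/427⌉ = ⌈7360/427⌉ − ⌈7042/427⌉ = 18 − 17 = 1
n=22: ⌈(23·318+364)/427⌉ − ⌈(22·318+364)/427⌉ = ⌈7678/427⌉ − ⌈7360/427⌉ = 18 − 18 = 0
n=23: ⌈(24·318+364)/427⌉ − ⌈(23·318+364)/427⌉ = ⌈7996/427⌉ − ⌈7678/427⌉ = 19 − 18 = 1
n=24: ⌈(25·318+364)/427⌉ − ⌈(24·318+364)/427⌉ = ⌈8314/427⌉ − ⌈7996/427⌉ = 20 − 19 = 1
n=25: ⌈(26·318+364)/427⌉ − ⌈(25·318+364)/427⌉ = ⌈8632/427⌉ − ⌈8314/427⌉ = 21 − 20 = 1
n=26: ⌈(27·318+364)/427⌉ − ⌈(26·318+364)/427⌉ = ⌈8950/427⌉ − ⌈8632/427⌉ = 21 − 21 = 0
n=27: ⌈(28·318+364)/427⌉ − ⌈(27·318+364)/427⌉ = ⌈9268/427⌉ − ⌈8950/427⌉ = 22 − 21 = 1
n=28: ⌈(29·318+364)/427⌉ − ⌈(28·318+364)/427⌉ = ⌈9586/427⌉ − ⌈9268/427⌉ = 23 − 22 = 1
n=29: ⌈(30·318+364)/427⌉ − ⌈(29·318+364)/427⌉ = ⌈9904/427⌉ − ⌈9586/427⌉ = 24 − 23 = 1
n=30: ⌈(31·318+364)/427⌉ − ⌈(30·318+364)/427⌉ = ⌈10222/427⌉ − ⌈9904/427⌉ = 24 − 24 = 0
n=31: ⌈(32·318+364)/427⌉ − ⌈(31·318+364)/427⌉ = ⌈10540/427⌉ − ⌈10222/427⌉ = 25 − 24 = 1
n=32: ⌈(33·318+364)/427⌉ − ⌈(32·318+364)/427⌉ = ⌈10858/427⌉ − ⌈10540/427⌉ = 26 − 25 = 1
n=33: ⌈(34·318+364)/427⌉ − ⌈(33·318+364)/427⌉ = ⌈11176/427⌉ − ⌈10858/427⌉ = 27 − 26 = 1
n=34: ⌈(35·318+364)/427⌉ − ⌈(34·318+364)/427⌉ = ⌈11494/427⌉ − ⌈11176/427⌉ = 27 − 27 = 0
n=35: ⌈(36·318+364)/427⌉ − ⌈(35·318+364)/427⌉ = ⌈11812/427⌉ − ⌈11494/427⌉ = 28 − 27 = 1
n=36: ⌈(37·318+364)/427⌉ − ⌈(36·318+364)/427⌉ = ⌈12130/427⌉ − ⌈11812/427⌉ = 29 − 28 = 1
n=37: ⌈(38·318+364)/427⌉ − ⌈(37·318+364)/427⌉ = ⌈12448/427⌉ − ⌈12130/427⌉ = 30 − 29 = 1
n=38: ⌈(39·318+364)/427⌉ − ⌈(38·318+364)/427⌉ = ⌈12766/427⌉ − ⌈12448/427⌉ = 30 − 30 = 0

111011101110111011101101110111011101110


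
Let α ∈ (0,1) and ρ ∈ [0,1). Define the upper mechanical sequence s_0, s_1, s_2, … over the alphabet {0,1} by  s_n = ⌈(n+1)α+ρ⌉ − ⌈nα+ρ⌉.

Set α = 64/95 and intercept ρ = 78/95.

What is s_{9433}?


(n+1)α + ρ = (9434·64 + 78) / 95 = 603854/95
nα + ρ     = (9433·64 + 78) / 95 = 603790/95
⌈603854/95⌉ = 6357,  ⌈603790/95⌉ = 6356
s_{9433} = 6357 − 6356 = 1

1


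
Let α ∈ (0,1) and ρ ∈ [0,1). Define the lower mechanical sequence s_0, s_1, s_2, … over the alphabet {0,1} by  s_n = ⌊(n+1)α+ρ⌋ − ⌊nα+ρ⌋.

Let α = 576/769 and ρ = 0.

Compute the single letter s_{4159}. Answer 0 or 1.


(n+1)α + ρ = (4160·576) / 769 = 2396160/769
nα + ρ     = (4159·576) / 769 = 2395584/769
⌊2396160/769⌋ = 3115,  ⌊2395584/769⌋ = 3115
s_{4159} = 3115 − 3115 = 0

0


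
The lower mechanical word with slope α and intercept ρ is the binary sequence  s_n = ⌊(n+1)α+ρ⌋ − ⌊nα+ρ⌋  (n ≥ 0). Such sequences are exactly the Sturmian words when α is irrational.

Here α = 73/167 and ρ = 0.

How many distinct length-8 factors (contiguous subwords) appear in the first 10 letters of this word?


3

t_n = ⌊(n·73)/167⌋ for n = 0 … 10:
  n=0…9: ⌊0/167⌋=0 ⌊73/167⌋=0 ⌊146/167⌋=0 ⌊219/167⌋=1 ⌊292/167⌋=1 ⌊365/167⌋=2 ⌊438/167⌋=2 ⌊511/167⌋=3 ⌊584/167⌋=3 ⌊657/167⌋=3
  n=10: ⌊730/167⌋=4
s_n = t_(n+1) − t_n for n = 0 … 9 gives
prefix = 0010101001
slide a length-8 window over [0..7] … [2..9] (3 windows); first occurrence of each distinct factor:
  [  0..  7] 00101010
  [  1..  8] 01010100
  [  2..  9] 10101001
distinct factors: {00101010, 01010100, 10101001}
count = 3  (Sturmian bound for length 8 is 9)


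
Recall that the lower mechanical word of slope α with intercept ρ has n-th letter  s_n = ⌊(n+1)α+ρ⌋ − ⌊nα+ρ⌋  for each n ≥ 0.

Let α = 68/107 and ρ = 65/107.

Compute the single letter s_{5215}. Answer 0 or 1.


(n+1)α + ρ = (5216·68 + 65) / 107 = 354753/107
nα + ρ     = (5215·68 + 65) / 107 = 354685/107
⌊354753/107⌋ = 3315,  ⌊354685/107⌋ = 3314
s_{5215} = 3315 − 3314 = 1

1


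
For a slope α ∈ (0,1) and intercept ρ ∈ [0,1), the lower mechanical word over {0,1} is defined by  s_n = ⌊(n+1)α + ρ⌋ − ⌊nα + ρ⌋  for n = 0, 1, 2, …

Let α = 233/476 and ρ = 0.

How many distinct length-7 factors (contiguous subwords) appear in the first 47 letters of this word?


3

t_n = ⌊(n·233)/476⌋ for n = 0 … 47:
  n=0…9: ⌊0/476⌋=0 ⌊233/476⌋=0 ⌊466/476⌋=0 ⌊699/476⌋=1 ⌊932/476⌋=1 ⌊1165/476⌋=2 ⌊1398/476⌋=2 ⌊1631/476⌋=3 ⌊1864/476⌋=3 ⌊2097/476⌋=4
  n=10…19: ⌊2330/476⌋=4 ⌊2563/476⌋=5 ⌊2796/476⌋=5 ⌊3029/476⌋=6 ⌊3262/476⌋=6 ⌊3495/476⌋=7 ⌊3728/476⌋=7 ⌊3961/476⌋=8 ⌊4194/476⌋=8 ⌊4427/476⌋=9
  n=20…29: ⌊4660/476⌋=9 ⌊4893/476⌋=10 ⌊5126/476⌋=10 ⌊5359/476⌋=11 ⌊5592/476⌋=11 ⌊5825/476⌋=12 ⌊6058/476⌋=12 ⌊6291/476⌋=13 ⌊6524/476⌋=13 ⌊6757/476⌋=14
  n=30…39: ⌊6990/476⌋=14 ⌊7223/476⌋=15 ⌊7456/476⌋=15 ⌊7689/476⌋=16 ⌊7922/476⌋=16 ⌊8155/476⌋=17 ⌊8388/476⌋=17 ⌊8621/476⌋=18 ⌊8854/476⌋=18 ⌊9087/476⌋=19
  n=40…47: ⌊9320/476⌋=19 ⌊9553/476⌋=20 ⌊9786/476⌋=20 ⌊10019/476⌋=21 ⌊10252/476⌋=21 ⌊10485/476⌋=22 ⌊10718/476⌋=22 ⌊10951/476⌋=23
s_n = t_(n+1) − t_n for n = 0 … 46 gives
prefix = 00101010101010101010101010101010101010101010101
slide a length-7 window over [0..6] … [40..46] (41 windows); first occurrence of each distinct factor:
  [  0..  6] 0010101
  [  1..  7] 0101010
  [  2..  8] 1010101
  (the other 38 windows repeat one of these)
distinct factors: {0010101, 0101010, 1010101}
count = 3  (Sturmian bound for length 7 is 8)


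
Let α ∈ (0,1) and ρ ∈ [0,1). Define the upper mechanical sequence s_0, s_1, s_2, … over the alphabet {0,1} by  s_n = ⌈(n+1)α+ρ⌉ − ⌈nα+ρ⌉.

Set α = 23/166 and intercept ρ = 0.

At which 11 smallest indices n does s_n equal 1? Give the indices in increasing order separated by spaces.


n=0: ⌈23/166⌉−⌈0/166⌉ = 1−0 = 1  ← one
n=1: ⌈46/166⌉−⌈23/166⌉ = 1−1 = 0
n=2: ⌈69/166⌉−⌈46/166⌉ = 1−1 = 0
  …
n=7: ⌈184/166⌉−⌈161/166⌉ = 2−1 = 1  ← one
n=8: ⌈207/166⌉−⌈184/166⌉ = 2−2 = 0
n=9: ⌈230/166⌉−⌈207/166⌉ = 2−2 = 0
  …
n=14: ⌈345/166⌉−⌈322/166⌉ = 3−2 = 1  ← one
n=15: ⌈368/166⌉−⌈345/166⌉ = 3−3 = 0
n=16: ⌈391/166⌉−⌈368/166⌉ = 3−3 = 0
  …
n=21: ⌈506/166⌉−⌈483/166⌉ = 4−3 = 1  ← one
n=22: ⌈529/166⌉−⌈506/166⌉ = 4−4 = 0
n=23: ⌈552/166⌉−⌈529/166⌉ = 4−4 = 0
  …
n=28: ⌈667/166⌉−⌈644/166⌉ = 5−4 = 1  ← one
n=29: ⌈690/166⌉−⌈667/166⌉ = 5−5 = 0
n=30: ⌈713/166⌉−⌈690/166⌉ = 5−5 = 0
  …
n=36: ⌈851/166⌉−⌈828/166⌉ = 6−5 = 1  ← one
n=37: ⌈874/166⌉−⌈851/166⌉ = 6−6 = 0
n=38: ⌈897/166⌉−⌈874/166⌉ = 6−6 = 0
  …
n=43: ⌈1012/166⌉−⌈989/166⌉ = 7−6 = 1  ← one
n=44: ⌈1035/166⌉−⌈1012/166⌉ = 7−7 = 0
n=45: ⌈1058/166⌉−⌈1035/166⌉ = 7−7 = 0
  …
n=50: ⌈1173/166⌉−⌈1150/166⌉ = 8−7 = 1  ← one
n=51: ⌈1196/166⌉−⌈1173/166⌉ = 8−8 = 0
n=52: ⌈1219/166⌉−⌈1196/166⌉ = 8−8 = 0
  …
n=57: ⌈1334/166⌉−⌈1311/166⌉ = 9−8 = 1  ← one
n=58: ⌈1357/166⌉−⌈1334/166⌉ = 9−9 = 0
n=59: ⌈1380/166⌉−⌈1357/166⌉ = 9−9 = 0
  …
n=64: ⌈1495/166⌉−⌈1472/166⌉ = 10−9 = 1  ← one
n=65: ⌈1518/166⌉−⌈1495/166⌉ = 10−10 = 0
n=66: ⌈1541/166⌉−⌈1518/166⌉ = 10−10 = 0
  …
n=72: ⌈1679/166⌉−⌈1656/166⌉ = 11−10 = 1  ← one
positions of the first 11 ones: 0 7 14 21 28 36 43 50 57 64 72

0 7 14 21 28 36 43 50 57 64 72


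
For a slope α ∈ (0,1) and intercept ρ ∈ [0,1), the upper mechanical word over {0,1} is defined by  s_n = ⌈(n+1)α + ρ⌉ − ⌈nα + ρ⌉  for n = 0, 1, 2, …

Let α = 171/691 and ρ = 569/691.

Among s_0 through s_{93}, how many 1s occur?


24

#1s = Σ_{n=0}^{93} s_n = Σ_{n=0}^{93} (⌈(n+1)α+ρ⌉ − ⌈nα+ρ⌉)
the sum telescopes: every ⌈nα+ρ⌉ with 0 < n < 94 appears once with + and once with −, leaving ⌈94α+ρ⌉ − ⌈0·α+ρ⌉
94α + ρ = (94·171 + 569) / 691 = 16643/691
ρ = 569/691
⌈16643/691⌉ = 25,  ⌈569/691⌉ = 1
#1s = 25 − 1 = 24


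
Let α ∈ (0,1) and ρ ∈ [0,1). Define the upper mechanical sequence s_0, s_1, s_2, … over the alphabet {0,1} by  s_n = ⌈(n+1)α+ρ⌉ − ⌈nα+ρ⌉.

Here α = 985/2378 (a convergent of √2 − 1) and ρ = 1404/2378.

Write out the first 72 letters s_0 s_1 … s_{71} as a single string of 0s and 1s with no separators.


100101001010010101001010010101001010010100101010010100101010010100101001

n=0: ⌈(1·985+1404)/2378⌉ − ⌈(0·985+1404)/2378⌉ = ⌈2389/2378⌉ − ⌈1404/2378⌉ = 2 − 1 = 1
n=1: ⌈(2·985+1404)/2378⌉ − ⌈(1·985+1404)/2378⌉ = ⌈3374/2378⌉ − ⌈2389/2378⌉ = 2 − 2 = 0
n=2: ⌈(3·985+1404)/2378⌉ − ⌈(2·985+1404)/2378⌉ = ⌈4359/2378⌉ − ⌈3374/2378⌉ = 2 − 2 = 0
n=3: ⌈(4·985+1404)/2378⌉ − ⌈(3·985+1404)/2378⌉ = ⌈5344/2378⌉ − ⌈4359/2378⌉ = 3 − 2 = 1
n=4: ⌈(5·985+1404)/2378⌉ − ⌈(4·985+1404)/2378⌉ = ⌈6329/2378⌉ − ⌈5344/2378⌉ = 3 − 3 = 0
n=5: ⌈(6·985+1404)/2378⌉ − ⌈(5·985+1404)/2378⌉ = ⌈7314/2378⌉ − ⌈6329/2378⌉ = 4 − 3 = 1
n=6: ⌈(7·985+1404)/2378⌉ − ⌈(6·985+1404)/2378⌉ = ⌈8299/2378⌉ − ⌈7314/2378⌉ = 4 − 4 = 0
n=7: ⌈(8·985+1404)/2378⌉ − ⌈(7·985+1404)/2378⌉ = ⌈9284/2378⌉ − ⌈8299/2378⌉ = 4 − 4 = 0
n=8: ⌈(9·985+1404)/2378⌉ − ⌈(8·985+1404)/2378⌉ = ⌈10269/2378⌉ − ⌈9284/2378⌉ = 5 − 4 = 1
n=9: ⌈(10·985+1404)/2378⌉ − ⌈(9·985+1404)/2378⌉ = ⌈11254/2378⌉ − ⌈10269/2378⌉ = 5 − 5 = 0
n=10: ⌈(11·985+1404)/2378⌉ − ⌈(10·985+1404)/2378⌉ = ⌈12239/2378⌉ − ⌈11254/2378⌉ = 6 − 5 = 1
n=11: ⌈(12·985+1404)/2378⌉ − ⌈(11·985+1404)/2378⌉ = ⌈13224/2378⌉ − ⌈12239/2378⌉ = 6 − 6 = 0
n=12: ⌈(13·985+1404)/2378⌉ − ⌈(12·985+1404)/2378⌉ = ⌈14209/2378⌉ − ⌈13224/2378⌉ = 6 − 6 = 0
n=13: ⌈(14·985+1404)/2378⌉ − ⌈(13·985+1404)/2378⌉ = ⌈15194/2378⌉ − ⌈14209/2378⌉ = 7 − 6 = 1
n=14: ⌈(15·985+1404)/2378⌉ − ⌈(14·985+1404)/2378⌉ = ⌈16179/2378⌉ − ⌈15194/2378⌉ = 7 − 7 = 0
n=15: ⌈(16·985+1404)/2378⌉ − ⌈(15·985+1404)/2378⌉ = ⌈17164/2378⌉ − ⌈16179/2378⌉ = 8 − 7 = 1
n=16: ⌈(17·985+1404)/2378⌉ − ⌈(16·985+1404)/2378⌉ = ⌈18149/2378⌉ − ⌈17164/2378⌉ = 8 − 8 = 0
n=17: ⌈(18·985+1404)/2378⌉ − ⌈(17·985+1404)/2378⌉ = ⌈19134/2378⌉ − ⌈18149/2378⌉ = 9 − 8 = 1
n=18: ⌈(19·985+1404)/2378⌉ − ⌈(18·985+1404)/2378⌉ = ⌈20119/2378⌉ − ⌈19134/2378⌉ = 9 − 9 = 0
n=19: ⌈(20·985+1404)/2378⌉ − ⌈(19·985+1404)/2378⌉ = ⌈21104/2378⌉ − ⌈20119/2378⌉ = 9 − 9 = 0
n=20: ⌈(21·985+1404)/2378⌉ − ⌈(20·985+1404)/2378⌉ = ⌈22089/2378⌉ − ⌈21104/2378⌉ = 10 − 9 = 1
n=21: ⌈(22·985+1404)/2378⌉ − ⌈(21·985+1404)/2378⌉ = ⌈23074/2378⌉ − ⌈22089/2378⌉ = 10 − 10 = 0
n=22: ⌈(23·985+1404)/2378⌉ − ⌈(22·985+1404)/2378⌉ = ⌈24059/2378⌉ − ⌈23074/2378⌉ = 11 − 10 = 1
n=23: ⌈(24·985+1404)/2378⌉ − ⌈(23·985+1404)/2378⌉ = ⌈25044/2378⌉ − ⌈24059/2378⌉ = 11 − 11 = 0
n=24: ⌈(25·985+1404)/2378⌉ − ⌈(24·985+1404)/2378⌉ = ⌈26029/2378⌉ − ⌈25044/2378⌉ = 11 − 11 = 0
n=25: ⌈(26·985+1404)/2378⌉ − ⌈(25·985+1404)/2378⌉ = ⌈27014/2378⌉ − ⌈26029/2378⌉ = 12 − 11 = 1
n=26: ⌈(27·985+1404)/2378⌉ − ⌈(26·985+1404)/2378⌉ = ⌈27999/2378⌉ − ⌈27014/2378⌉ = 12 − 12 = 0
n=27: ⌈(28·985+1404)/2378⌉ − ⌈(27·985+1404)/2378⌉ = ⌈28984/2378⌉ − ⌈27999/2378⌉ = 13 − 12 = 1
n=28: ⌈(29·985+1404)/2378⌉ − ⌈(28·985+1404)/2378⌉ = ⌈29969/2378⌉ − ⌈28984/2378⌉ = 13 − 13 = 0
n=29: ⌈(30·985+1404)/2378⌉ − ⌈(29·985+1404)/2378⌉ = ⌈30954/2378⌉ − ⌈29969/2378⌉ = 14 − 13 = 1
n=30: ⌈(31·985+1404)/2378⌉ − ⌈(30·985+1404)/2378⌉ = ⌈31939/2378⌉ − ⌈30954/2378⌉ = 14 − 14 = 0
n=31: ⌈(32·985+1404)/2378⌉ − ⌈(31·985+1404)/2378⌉ = ⌈32924/2378⌉ − ⌈31939/2378⌉ = 14 − 14 = 0
n=32: ⌈(33·985+1404)/2378⌉ − ⌈(32·985+1404)/2378⌉ = ⌈33909/2378⌉ − ⌈32924/2378⌉ = 15 − 14 = 1
n=33: ⌈(34·985+1404)/2378⌉ − ⌈(33·985+1404)/2378⌉ = ⌈34894/2378⌉ − ⌈33909/2378⌉ = 15 − 15 = 0
n=34: ⌈(35·985+1404)/2378⌉ − ⌈(34·985+1404)/2378⌉ = ⌈35879/2378⌉ − ⌈34894/2378⌉ = 16 − 15 = 1
n=35: ⌈(36·985+1404)/2378⌉ − ⌈(35·985+1404)/2378⌉ = ⌈36864/2378⌉ − ⌈35879/2378⌉ = 16 − 16 = 0
n=36: ⌈(37·985+1404)/2378⌉ − ⌈(36·985+1404)/2378⌉ = ⌈37849/2378⌉ − ⌈36864/2378⌉ = 16 − 16 = 0
n=37: ⌈(38·985+1404)/2378⌉ − ⌈(37·985+1404)/2378⌉ = ⌈38834/2378⌉ − ⌈37849/2378⌉ = 17 − 16 = 1
n=38: ⌈(39·985+1404)/2378⌉ − ⌈(38·985+1404)/2378⌉ = ⌈39819/2378⌉ − ⌈38834/2378⌉ = 17 − 17 = 0
n=39: ⌈(40·985+1404)/2378⌉ − ⌈(39·985+1404)/2378⌉ = ⌈40804/2378⌉ − ⌈39819/2378⌉ = 18 − 17 = 1
n=40: ⌈(41·985+1404)/2378⌉ − ⌈(40·985+1404)/2378⌉ = ⌈41789/2378⌉ − ⌈40804/2378⌉ = 18 − 18 = 0
n=41: ⌈(42·985+1404)/2378⌉ − ⌈(41·985+1404)/2378⌉ = ⌈42774/2378⌉ − ⌈41789/2378⌉ = 18 − 18 = 0
n=42: ⌈(43·985+1404)/2378⌉ − ⌈(42·985+1404)/2378⌉ = ⌈43759/2378⌉ − ⌈42774/2378⌉ = 19 − 18 = 1
n=43: ⌈(44·985+1404)/2378⌉ − ⌈(43·985+1404)/2378⌉ = ⌈44744/2378⌉ − ⌈43759/2378⌉ = 19 − 19 = 0
n=44: ⌈(45·985+1404)/2378⌉ − ⌈(44·985+1404)/2378⌉ = ⌈45729/2378⌉ − ⌈44744/2378⌉ = 20 − 19 = 1
n=45: ⌈(46·985+1404)/2378⌉ − ⌈(45·985+1404)/2378⌉ = ⌈46714/2378⌉ − ⌈45729/2378⌉ = 20 − 20 = 0
n=46: ⌈(47·985+1404)/2378⌉ − ⌈(46·985+1404)/2378⌉ = ⌈47699/2378⌉ − ⌈46714/2378⌉ = 21 − 20 = 1
n=47: ⌈(48·985+1404)/2378⌉ − ⌈(47·985+1404)/2378⌉ = ⌈48684/2378⌉ − ⌈47699/2378⌉ = 21 − 21 = 0
n=48: ⌈(49·985+1404)/2378⌉ − ⌈(48·985+1404)/2378⌉ = ⌈49669/2378⌉ − ⌈48684/2378⌉ = 21 − 21 = 0
n=49: ⌈(50·985+1404)/2378⌉ − ⌈(49·985+1404)/2378⌉ = ⌈50654/2378⌉ − ⌈49669/2378⌉ = 22 − 21 = 1
n=50: ⌈(51·985+1404)/2378⌉ − ⌈(50·985+1404)/2378⌉ = ⌈51639/2378⌉ − ⌈50654/2378⌉ = 22 − 22 = 0
n=51: ⌈(52·985+1404)/2378⌉ − ⌈(51·985+1404)/2378⌉ = ⌈52624/2378⌉ − ⌈51639/2378⌉ = 23 − 22 = 1
n=52: ⌈(53·985+1404)/2378⌉ − ⌈(52·985+1404)/2378⌉ = ⌈53609/2378⌉ − ⌈52624/2378⌉ = 23 − 23 = 0
n=53: ⌈(54·985+1404)/2378⌉ − ⌈(53·985+1404)/2378⌉ = ⌈54594/2378⌉ − ⌈53609/2378⌉ = 23 − 23 = 0
n=54: ⌈(55·985+1404)/2378⌉ − ⌈(54·985+1404)/2378⌉ = ⌈55579/2378⌉ − ⌈54594/2378⌉ = 24 − 23 = 1
n=55: ⌈(56·985+1404)/2378⌉ − ⌈(55·985+1404)/2378⌉ = ⌈56564/2378⌉ − ⌈55579/2378⌉ = 24 − 24 = 0
n=56: ⌈(57·985+1404)/2378⌉ − ⌈(56·985+1404)/2378⌉ = ⌈57549/2378⌉ − ⌈56564/2378⌉ = 25 − 24 = 1
n=57: ⌈(58·985+1404)/2378⌉ − ⌈(57·985+1404)/2378⌉ = ⌈58534/2378⌉ − ⌈57549/2378⌉ = 25 − 25 = 0
n=58: ⌈(59·985+1404)/2378⌉ − ⌈(58·985+1404)/2378⌉ = ⌈59519/2378⌉ − ⌈58534/2378⌉ = 26 − 25 = 1
n=59: ⌈(60·985+1404)/2378⌉ − ⌈(59·985+1404)/2378⌉ = ⌈60504/2378⌉ − ⌈59519/2378⌉ = 26 − 26 = 0
n=60: ⌈(61·985+1404)/2378⌉ − ⌈(60·985+1404)/2378⌉ = ⌈61489/2378⌉ − ⌈60504/2378⌉ = 26 − 26 = 0
n=61: ⌈(62·985+1404)/2378⌉ − ⌈(61·985+1404)/2378⌉ = ⌈62474/2378⌉ − ⌈61489/2378⌉ = 27 − 26 = 1
n=62: ⌈(63·985+1404)/2378⌉ − ⌈(62·985+1404)/2378⌉ = ⌈63459/2378⌉ − ⌈62474/2378⌉ = 27 − 27 = 0
n=63: ⌈(64·985+1404)/2378⌉ − ⌈(63·985+1404)/2378⌉ = ⌈64444/2378⌉ − ⌈63459/2378⌉ = 28 − 27 = 1
n=64: ⌈(65·985+1404)/2378⌉ − ⌈(64·985+1404)/2378⌉ = ⌈65429/2378⌉ − ⌈64444/2378⌉ = 28 − 28 = 0
n=65: ⌈(66·985+1404)/2378⌉ − ⌈(65·985+1404)/2378⌉ = ⌈66414/2378⌉ − ⌈65429/2378⌉ = 28 − 28 = 0
n=66: ⌈(67·985+1404)/2378⌉ − ⌈(66·985+1404)/2378⌉ = ⌈67399/2378⌉ − ⌈66414/2378⌉ = 29 − 28 = 1
n=67: ⌈(68·985+1404)/2378⌉ − ⌈(67·985+1404)/2378⌉ = ⌈68384/2378⌉ − ⌈67399/2378⌉ = 29 − 29 = 0
n=68: ⌈(69·985+1404)/2378⌉ − ⌈(68·985+1404)/2378⌉ = ⌈69369/2378⌉ − ⌈68384/2378⌉ = 30 − 29 = 1
n=69: ⌈(70·985+1404)/2378⌉ − ⌈(69·985+1404)/2378⌉ = ⌈70354/2378⌉ − ⌈69369/2378⌉ = 30 − 30 = 0
n=70: ⌈(71·985+1404)/2378⌉ − ⌈(70·985+1404)/2378⌉ = ⌈71339/2378⌉ − ⌈70354/2378⌉ = 30 − 30 = 0
n=71: ⌈(72·985+1404)/2378⌉ − ⌈(71·985+1404)/2378⌉ = ⌈72324/2378⌉ − ⌈71339/2378⌉ = 31 − 30 = 1


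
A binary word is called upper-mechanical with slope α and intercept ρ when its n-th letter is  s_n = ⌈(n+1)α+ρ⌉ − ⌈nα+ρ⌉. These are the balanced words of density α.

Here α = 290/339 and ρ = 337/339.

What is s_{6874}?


1

(n+1)α + ρ = (6875·290 + 337) / 339 = 1994087/339
nα + ρ     = (6874·290 + 337) / 339 = 1993797/339
⌈1994087/339⌉ = 5883,  ⌈1993797/339⌉ = 5882
s_{6874} = 5883 − 5882 = 1


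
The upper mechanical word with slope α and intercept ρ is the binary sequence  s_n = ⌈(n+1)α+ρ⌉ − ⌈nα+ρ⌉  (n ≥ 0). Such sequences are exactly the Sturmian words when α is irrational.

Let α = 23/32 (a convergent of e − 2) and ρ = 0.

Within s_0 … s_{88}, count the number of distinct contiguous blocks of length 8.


t_n = ⌈(n·23)/32⌉ for n = 0 … 89:
  n=0…9: ⌈0/32⌉=0 ⌈23/32⌉=1 ⌈46/32⌉=2 ⌈69/32⌉=3 ⌈92/32⌉=3 ⌈115/32⌉=4 ⌈138/32⌉=5 ⌈161/32⌉=6 ⌈184/32⌉=6 ⌈207/32⌉=7
  n=10…19: ⌈230/32⌉=8 ⌈253/32⌉=8 ⌈276/32⌉=9 ⌈299/32⌉=10 ⌈322/32⌉=11 ⌈345/32⌉=11 ⌈368/32⌉=12 ⌈391/32⌉=13 ⌈414/32⌉=13 ⌈437/32⌉=14
  n=20…29: ⌈460/32⌉=15 ⌈483/32⌉=16 ⌈506/32⌉=16 ⌈529/32⌉=17 ⌈552/32⌉=18 ⌈575/32⌉=18 ⌈598/32⌉=19 ⌈621/32⌉=20 ⌈644/32⌉=21 ⌈667/32⌉=21
  n=30…39: ⌈690/32⌉=22 ⌈713/32⌉=23 ⌈736/32⌉=23 ⌈759/32⌉=24 ⌈782/32⌉=25 ⌈805/32⌉=26 ⌈828/32⌉=26 ⌈851/32⌉=27 ⌈874/32⌉=28 ⌈897/32⌉=29
  n=40…49: ⌈920/32⌉=29 ⌈943/32⌉=30 ⌈966/32⌉=31 ⌈989/32⌉=31 ⌈1012/32⌉=32 ⌈1035/32⌉=33 ⌈1058/32⌉=34 ⌈1081/32⌉=34 ⌈1104/32⌉=35 ⌈1127/32⌉=36
  n=50…59: ⌈1150/32⌉=36 ⌈1173/32⌉=37 ⌈1196/32⌉=38 ⌈1219/32⌉=39 ⌈1242/32⌉=39 ⌈1265/32⌉=40 ⌈1288/32⌉=41 ⌈1311/32⌉=41 ⌈1334/32⌉=42 ⌈1357/32⌉=43
  n=60…69: ⌈1380/32⌉=44 ⌈1403/32⌉=44 ⌈1426/32⌉=45 ⌈1449/32⌉=46 ⌈1472/32⌉=46 ⌈1495/32⌉=47 ⌈1518/32⌉=48 ⌈1541/32⌉=49 ⌈1564/32⌉=49 ⌈1587/32⌉=50
  n=70…79: ⌈1610/32⌉=51 ⌈1633/32⌉=52 ⌈1656/32⌉=52 ⌈1679/32⌉=53 ⌈1702/32⌉=54 ⌈1725/32⌉=54 ⌈1748/32⌉=55 ⌈1771/32⌉=56 ⌈1794/32⌉=57 ⌈1817/32⌉=57
  n=80…89: ⌈1840/32⌉=58 ⌈1863/32⌉=59 ⌈1886/32⌉=59 ⌈1909/32⌉=60 ⌈1932/32⌉=61 ⌈1955/32⌉=62 ⌈1978/32⌉=62 ⌈2001/32⌉=63 ⌈2024/32⌉=64 ⌈2047/32⌉=64
s_n = t_(n+1) − t_n for n = 0 … 88 gives
prefix = 11101110110111011011101101110110111011101101110110111011011101101110111011011101101110110
slide a length-8 window over [0..7] … [81..88] (82 windows); first occurrence of each distinct factor:
  [  0..  7] 11101110
  [  1..  8] 11011101
  [  2..  9] 10111011
  [  3.. 10] 01110110
  [  4.. 11] 11101101
  [  5.. 12] 11011011
  [  6.. 13] 10110111
  [  7.. 14] 01101110
  [ 31.. 38] 01110111
  (the other 73 windows repeat one of these)
distinct factors: {01101110, 01110110, 01110111, 10110111, 10111011, 11011011, 11011101, 11101101, 11101110}
count = 9  (Sturmian bound for length 8 is 9)

9
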